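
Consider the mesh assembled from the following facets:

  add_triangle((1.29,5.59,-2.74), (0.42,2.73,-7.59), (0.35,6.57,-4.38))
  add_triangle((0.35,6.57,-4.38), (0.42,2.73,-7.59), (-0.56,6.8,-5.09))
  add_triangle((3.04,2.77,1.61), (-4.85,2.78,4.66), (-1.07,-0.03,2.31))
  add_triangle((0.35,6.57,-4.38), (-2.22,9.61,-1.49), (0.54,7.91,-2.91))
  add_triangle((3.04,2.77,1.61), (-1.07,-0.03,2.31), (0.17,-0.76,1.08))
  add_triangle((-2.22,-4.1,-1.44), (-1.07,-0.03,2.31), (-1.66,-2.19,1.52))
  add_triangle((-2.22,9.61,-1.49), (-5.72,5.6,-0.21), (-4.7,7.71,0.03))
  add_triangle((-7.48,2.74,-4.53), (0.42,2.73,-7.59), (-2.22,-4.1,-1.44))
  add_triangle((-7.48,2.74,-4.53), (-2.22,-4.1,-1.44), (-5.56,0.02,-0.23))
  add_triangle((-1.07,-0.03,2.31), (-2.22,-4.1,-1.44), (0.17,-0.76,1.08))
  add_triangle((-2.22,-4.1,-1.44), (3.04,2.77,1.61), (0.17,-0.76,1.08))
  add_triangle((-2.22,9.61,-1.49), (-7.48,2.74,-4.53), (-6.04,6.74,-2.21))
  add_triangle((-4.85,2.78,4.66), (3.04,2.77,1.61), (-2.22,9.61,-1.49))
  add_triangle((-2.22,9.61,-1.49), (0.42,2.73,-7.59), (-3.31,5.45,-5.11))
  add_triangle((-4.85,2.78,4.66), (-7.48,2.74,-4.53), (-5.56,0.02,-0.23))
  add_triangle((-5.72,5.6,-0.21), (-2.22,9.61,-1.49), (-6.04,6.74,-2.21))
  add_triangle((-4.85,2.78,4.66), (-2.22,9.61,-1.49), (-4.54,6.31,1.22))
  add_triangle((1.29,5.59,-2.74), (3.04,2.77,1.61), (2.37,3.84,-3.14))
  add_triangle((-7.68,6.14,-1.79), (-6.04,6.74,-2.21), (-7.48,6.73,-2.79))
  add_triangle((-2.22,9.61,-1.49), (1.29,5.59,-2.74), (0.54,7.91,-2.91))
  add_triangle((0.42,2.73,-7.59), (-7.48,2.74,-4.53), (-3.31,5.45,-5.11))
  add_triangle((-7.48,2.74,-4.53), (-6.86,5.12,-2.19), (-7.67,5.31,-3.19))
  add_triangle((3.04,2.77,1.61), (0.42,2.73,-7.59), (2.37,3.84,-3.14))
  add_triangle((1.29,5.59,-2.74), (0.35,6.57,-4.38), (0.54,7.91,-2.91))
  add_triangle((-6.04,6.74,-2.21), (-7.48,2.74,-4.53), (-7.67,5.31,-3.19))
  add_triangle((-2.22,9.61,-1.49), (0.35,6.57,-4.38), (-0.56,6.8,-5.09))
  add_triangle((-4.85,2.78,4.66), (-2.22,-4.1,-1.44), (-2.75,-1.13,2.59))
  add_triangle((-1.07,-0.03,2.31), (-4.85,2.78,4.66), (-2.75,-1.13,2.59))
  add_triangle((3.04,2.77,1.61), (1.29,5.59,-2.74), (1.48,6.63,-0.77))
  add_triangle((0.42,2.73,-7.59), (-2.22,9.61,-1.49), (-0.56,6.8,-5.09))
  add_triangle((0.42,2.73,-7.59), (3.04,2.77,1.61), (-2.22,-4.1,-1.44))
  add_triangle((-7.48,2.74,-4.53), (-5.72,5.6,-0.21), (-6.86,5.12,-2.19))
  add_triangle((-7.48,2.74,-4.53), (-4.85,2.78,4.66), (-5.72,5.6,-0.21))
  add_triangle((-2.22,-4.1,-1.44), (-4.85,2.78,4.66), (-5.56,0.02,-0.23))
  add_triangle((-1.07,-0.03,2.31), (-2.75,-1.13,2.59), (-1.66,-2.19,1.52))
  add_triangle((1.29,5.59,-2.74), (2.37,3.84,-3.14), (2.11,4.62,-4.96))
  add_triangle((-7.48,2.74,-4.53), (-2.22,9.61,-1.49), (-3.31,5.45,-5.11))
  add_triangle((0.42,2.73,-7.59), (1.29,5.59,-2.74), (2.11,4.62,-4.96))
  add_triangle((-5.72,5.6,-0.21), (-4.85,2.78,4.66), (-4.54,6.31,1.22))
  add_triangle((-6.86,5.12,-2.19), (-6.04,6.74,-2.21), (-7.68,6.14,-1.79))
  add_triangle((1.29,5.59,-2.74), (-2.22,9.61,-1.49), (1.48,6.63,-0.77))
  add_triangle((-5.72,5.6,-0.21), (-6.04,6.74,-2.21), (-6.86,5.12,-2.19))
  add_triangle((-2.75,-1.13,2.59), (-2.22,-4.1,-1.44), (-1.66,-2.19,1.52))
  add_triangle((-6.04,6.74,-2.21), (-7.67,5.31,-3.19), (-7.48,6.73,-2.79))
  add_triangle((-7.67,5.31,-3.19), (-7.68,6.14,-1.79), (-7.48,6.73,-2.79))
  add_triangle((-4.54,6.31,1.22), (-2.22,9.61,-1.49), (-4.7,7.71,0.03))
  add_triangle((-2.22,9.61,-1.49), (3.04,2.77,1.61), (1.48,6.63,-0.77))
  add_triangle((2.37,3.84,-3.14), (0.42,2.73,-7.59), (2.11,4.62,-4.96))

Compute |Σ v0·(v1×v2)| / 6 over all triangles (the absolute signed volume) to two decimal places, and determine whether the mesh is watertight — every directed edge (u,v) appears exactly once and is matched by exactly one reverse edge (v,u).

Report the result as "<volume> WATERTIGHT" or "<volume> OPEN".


459.01 OPEN

Per-triangle v0·(v1×v2)/6:
  t1: +6.5656
  t2: +5.9943
  t3: +7.0321
  t4: +7.7085
  t5: +1.8075
  t6: -0.8964
  t7: +5.6101
  t8: +48.3912
  t9: +19.4561
  t10: +1.8920
  t11: +1.1644
  t12: +16.7002
  t13: +43.7514
  t14: +30.7199
  t15: +23.0248
  t16: +12.9857
  t17: +10.3180
  t18: +6.9161
  t19: +1.7903
  t20: -0.1421
  t21: +30.2753
  t22: +1.3945
  t23: +1.4247
  t24: +2.4395
  t25: +3.6994
  t26: +6.6304
  t27: +7.5893
  t28: +2.8315
  t29: +5.6848
  t30: +4.8122
  t31: +8.5364
  t32: +1.9932
  t33: +29.1233
  t34: +15.0519
  t35: +0.8919
  t36: +2.5031
  t37: +33.2872
  t38: +6.6074
  t39: +11.2050
  t40: -1.8203
  t41: +10.1025
  t42: +4.5528
  t43: +2.3768
  t44: +0.4507
  t45: +2.4473
  t46: +4.2279
  t47: +8.3172
  t48: +1.5852
Σ = +459.0103 → |volume| = 459.01

Directed edges: 144 total; 6 unmatched, e.g. (-5.72,5.6,-0.21)→(-4.7,7.71,0.03) → open.


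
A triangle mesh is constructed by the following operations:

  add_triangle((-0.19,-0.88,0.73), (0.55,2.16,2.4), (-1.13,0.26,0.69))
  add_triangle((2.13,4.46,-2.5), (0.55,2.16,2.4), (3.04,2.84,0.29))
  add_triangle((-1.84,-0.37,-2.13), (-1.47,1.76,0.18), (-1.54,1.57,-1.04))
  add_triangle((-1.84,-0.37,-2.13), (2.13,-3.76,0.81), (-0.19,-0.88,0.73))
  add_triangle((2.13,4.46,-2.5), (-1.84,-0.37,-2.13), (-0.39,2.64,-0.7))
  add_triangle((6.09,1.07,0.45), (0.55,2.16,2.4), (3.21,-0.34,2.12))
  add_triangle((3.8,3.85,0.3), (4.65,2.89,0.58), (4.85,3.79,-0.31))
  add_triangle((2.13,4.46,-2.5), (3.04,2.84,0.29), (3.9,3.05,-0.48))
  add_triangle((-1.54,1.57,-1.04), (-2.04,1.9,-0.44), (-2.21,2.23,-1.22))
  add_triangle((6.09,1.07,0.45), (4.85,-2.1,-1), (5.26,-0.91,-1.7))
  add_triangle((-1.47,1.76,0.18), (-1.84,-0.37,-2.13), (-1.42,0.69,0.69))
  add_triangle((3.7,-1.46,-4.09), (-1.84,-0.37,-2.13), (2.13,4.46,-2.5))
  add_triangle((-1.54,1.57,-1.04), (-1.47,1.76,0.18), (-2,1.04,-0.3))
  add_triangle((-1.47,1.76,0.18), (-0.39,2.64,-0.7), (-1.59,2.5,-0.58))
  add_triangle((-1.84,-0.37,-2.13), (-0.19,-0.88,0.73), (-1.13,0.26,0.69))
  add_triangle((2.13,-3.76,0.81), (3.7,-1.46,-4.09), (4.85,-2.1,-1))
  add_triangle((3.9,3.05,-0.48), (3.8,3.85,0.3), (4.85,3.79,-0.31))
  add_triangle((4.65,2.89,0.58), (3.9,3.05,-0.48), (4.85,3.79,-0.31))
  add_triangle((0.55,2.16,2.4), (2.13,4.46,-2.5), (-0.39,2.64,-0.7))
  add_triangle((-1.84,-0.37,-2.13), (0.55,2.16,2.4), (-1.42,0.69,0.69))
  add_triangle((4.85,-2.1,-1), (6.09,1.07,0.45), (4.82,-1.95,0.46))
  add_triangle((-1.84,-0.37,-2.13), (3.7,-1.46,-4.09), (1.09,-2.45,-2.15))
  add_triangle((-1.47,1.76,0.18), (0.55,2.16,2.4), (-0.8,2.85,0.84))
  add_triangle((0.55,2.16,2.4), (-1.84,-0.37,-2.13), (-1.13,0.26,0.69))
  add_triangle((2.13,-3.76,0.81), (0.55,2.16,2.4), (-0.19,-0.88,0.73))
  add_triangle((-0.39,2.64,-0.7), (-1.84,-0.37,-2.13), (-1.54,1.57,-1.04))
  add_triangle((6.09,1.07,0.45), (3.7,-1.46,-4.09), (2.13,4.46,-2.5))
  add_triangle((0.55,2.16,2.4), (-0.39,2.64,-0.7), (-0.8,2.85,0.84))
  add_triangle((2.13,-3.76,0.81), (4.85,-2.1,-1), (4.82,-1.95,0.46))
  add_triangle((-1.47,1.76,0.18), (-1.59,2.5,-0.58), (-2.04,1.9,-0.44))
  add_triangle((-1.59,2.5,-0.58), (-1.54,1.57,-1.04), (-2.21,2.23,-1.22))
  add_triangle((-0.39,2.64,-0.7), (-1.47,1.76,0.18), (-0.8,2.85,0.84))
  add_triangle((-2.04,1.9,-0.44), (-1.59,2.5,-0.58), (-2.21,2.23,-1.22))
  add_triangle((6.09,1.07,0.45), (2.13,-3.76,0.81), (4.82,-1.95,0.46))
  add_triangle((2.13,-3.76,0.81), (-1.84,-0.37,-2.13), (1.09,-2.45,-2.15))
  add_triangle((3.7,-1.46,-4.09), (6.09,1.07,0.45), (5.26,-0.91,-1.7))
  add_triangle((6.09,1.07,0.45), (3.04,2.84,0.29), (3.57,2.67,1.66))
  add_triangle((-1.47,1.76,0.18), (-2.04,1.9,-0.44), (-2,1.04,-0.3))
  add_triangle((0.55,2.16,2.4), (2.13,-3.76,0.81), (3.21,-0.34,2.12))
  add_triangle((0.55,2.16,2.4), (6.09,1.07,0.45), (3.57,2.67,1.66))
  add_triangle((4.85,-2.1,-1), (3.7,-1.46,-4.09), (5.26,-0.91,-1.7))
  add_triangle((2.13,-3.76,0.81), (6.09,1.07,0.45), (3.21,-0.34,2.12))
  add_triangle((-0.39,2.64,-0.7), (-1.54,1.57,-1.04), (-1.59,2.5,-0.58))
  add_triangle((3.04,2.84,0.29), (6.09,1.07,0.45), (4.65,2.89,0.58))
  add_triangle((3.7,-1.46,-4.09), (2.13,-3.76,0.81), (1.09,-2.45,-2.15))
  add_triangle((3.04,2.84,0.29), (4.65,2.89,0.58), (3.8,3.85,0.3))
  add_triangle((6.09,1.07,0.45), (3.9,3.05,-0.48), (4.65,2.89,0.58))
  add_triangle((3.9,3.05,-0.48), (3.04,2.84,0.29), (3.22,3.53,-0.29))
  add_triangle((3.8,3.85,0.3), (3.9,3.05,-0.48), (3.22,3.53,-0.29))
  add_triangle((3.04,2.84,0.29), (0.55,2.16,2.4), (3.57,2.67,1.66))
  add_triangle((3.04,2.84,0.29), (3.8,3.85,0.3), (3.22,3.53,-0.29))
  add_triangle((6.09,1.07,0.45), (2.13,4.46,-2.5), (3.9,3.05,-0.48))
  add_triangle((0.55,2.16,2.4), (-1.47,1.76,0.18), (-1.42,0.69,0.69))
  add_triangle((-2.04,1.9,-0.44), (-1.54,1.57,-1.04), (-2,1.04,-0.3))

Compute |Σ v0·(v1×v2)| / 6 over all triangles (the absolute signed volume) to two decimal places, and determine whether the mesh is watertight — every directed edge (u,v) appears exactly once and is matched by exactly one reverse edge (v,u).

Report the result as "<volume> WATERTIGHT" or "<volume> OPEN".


134.90 WATERTIGHT

Per-triangle v0·(v1×v2)/6:
  t1: +0.7403
  t2: +5.1927
  t3: +0.6165
  t4: +1.6475
  t5: +3.8324
  t6: +6.1080
  t7: +0.9507
  t8: +1.8791
  t9: +0.0070
  t10: +3.7297
  t11: +0.9083
  t12: +13.7087
  t13: -0.3712
  t14: +0.3032
  t15: +0.6577
  t16: +7.4884
  t17: +0.1653
  t18: +0.1370
  t19: +4.1516
  t20: -0.9392
  t21: +4.1673
  t22: +4.5478
  t23: +0.6314
  t24: +0.9923
  t25: +1.8370
  t26: +0.7624
  t27: +23.7867
  t28: +1.1059
  t29: +3.4732
  t30: +0.2037
  t31: +0.0644
  t32: +0.7417
  t33: +0.2437
  t34: +1.4169
  t35: +3.0269
  t36: +3.6499
  t37: +3.1322
  t38: +0.1565
  t39: +3.1431
  t40: +1.9678
  t41: +3.6072
  t42: +7.3019
  t43: +0.3827
  t44: -0.4158
  t45: +5.6433
  t46: +0.0253
  t47: +2.1838
  t48: -0.4048
  t49: +0.4442
  t50: +1.8916
  t51: -0.0742
  t52: +3.1927
  t53: +0.9670
  t54: +0.1919
Σ = +134.9015 → |volume| = 134.90

Directed edges: 162 total, each appears once with its reverse present → watertight.


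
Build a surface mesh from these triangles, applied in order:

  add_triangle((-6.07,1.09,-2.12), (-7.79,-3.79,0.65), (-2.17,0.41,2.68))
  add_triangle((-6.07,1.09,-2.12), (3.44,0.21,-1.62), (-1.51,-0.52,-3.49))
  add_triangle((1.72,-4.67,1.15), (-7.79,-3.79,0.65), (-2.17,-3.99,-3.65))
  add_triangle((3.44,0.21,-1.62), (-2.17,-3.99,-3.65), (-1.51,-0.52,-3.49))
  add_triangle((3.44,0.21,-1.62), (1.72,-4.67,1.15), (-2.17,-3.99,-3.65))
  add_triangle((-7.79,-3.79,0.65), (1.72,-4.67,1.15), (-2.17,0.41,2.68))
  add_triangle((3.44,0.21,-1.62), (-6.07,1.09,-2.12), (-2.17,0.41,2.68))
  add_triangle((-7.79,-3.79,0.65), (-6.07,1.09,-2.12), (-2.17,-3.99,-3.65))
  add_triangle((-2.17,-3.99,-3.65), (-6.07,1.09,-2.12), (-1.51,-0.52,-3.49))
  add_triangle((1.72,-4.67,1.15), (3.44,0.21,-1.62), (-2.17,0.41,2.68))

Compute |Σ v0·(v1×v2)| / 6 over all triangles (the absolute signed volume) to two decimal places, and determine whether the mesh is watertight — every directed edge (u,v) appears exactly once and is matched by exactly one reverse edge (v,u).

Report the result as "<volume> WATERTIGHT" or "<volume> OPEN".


149.79 WATERTIGHT

Per-triangle v0·(v1×v2)/6:
  t1: +18.1162
  t2: +4.7391
  t3: +32.3187
  t4: +8.1454
  t5: +17.1250
  t6: +20.3282
  t7: +2.9369
  t8: +30.1167
  t9: +10.8119
  t10: +5.1489
Σ = +149.7870 → |volume| = 149.79

Directed edges: 30 total, each appears once with its reverse present → watertight.


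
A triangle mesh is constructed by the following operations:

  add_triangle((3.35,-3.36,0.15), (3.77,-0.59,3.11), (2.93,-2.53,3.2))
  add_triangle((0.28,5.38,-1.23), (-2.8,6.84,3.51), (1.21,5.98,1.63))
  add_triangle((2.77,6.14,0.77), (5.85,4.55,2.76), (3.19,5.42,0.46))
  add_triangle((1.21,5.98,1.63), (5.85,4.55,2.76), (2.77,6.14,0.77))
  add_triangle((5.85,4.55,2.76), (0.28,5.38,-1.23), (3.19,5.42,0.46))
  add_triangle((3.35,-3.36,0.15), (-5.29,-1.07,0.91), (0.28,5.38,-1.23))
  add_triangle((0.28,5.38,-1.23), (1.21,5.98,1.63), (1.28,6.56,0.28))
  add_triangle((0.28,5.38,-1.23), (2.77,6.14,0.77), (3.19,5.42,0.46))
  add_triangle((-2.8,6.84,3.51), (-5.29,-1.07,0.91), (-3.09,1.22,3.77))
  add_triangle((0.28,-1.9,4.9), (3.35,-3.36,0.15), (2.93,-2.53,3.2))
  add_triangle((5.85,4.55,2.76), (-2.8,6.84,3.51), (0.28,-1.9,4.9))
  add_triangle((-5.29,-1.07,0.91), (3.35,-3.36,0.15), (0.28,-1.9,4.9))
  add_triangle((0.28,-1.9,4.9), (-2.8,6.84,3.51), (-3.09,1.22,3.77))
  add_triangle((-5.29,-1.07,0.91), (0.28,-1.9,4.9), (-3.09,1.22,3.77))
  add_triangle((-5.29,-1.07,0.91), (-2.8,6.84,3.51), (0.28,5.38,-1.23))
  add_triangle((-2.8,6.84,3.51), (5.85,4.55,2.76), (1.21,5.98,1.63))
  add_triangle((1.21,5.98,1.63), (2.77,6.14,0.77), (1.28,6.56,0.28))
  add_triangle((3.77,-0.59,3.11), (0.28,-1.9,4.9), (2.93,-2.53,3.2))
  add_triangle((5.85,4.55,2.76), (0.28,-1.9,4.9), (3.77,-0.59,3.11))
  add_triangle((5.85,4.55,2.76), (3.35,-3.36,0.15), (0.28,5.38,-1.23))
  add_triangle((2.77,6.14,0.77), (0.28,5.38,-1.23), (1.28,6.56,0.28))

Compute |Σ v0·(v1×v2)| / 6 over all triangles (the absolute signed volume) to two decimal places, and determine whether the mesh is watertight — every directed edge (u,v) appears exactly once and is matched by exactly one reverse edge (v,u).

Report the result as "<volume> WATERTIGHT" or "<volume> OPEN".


Per-triangle v0·(v1×v2)/6:
  t1: +4.7967
  t2: +12.5706
  t3: +2.5225
  t4: +6.7533
  t5: -1.3568
  t6: +0.7984
  t7: +1.0881
  t8: +1.9345
  t9: +16.2207
  t10: +3.8897
  t11: +51.8962
  t12: +16.3617
  t13: +15.5664
  t14: +13.6357
  t15: +21.9306
  t16: +14.4222
  t17: +2.3388
  t18: +5.1639
  t19: +13.6248
  t20: +15.1226
  t21: +2.0812
Σ = +221.3617 → |volume| = 221.36

Directed edges: 63 total; 3 unmatched, e.g. (3.35,-3.36,0.15)→(3.77,-0.59,3.11) → open.

221.36 OPEN


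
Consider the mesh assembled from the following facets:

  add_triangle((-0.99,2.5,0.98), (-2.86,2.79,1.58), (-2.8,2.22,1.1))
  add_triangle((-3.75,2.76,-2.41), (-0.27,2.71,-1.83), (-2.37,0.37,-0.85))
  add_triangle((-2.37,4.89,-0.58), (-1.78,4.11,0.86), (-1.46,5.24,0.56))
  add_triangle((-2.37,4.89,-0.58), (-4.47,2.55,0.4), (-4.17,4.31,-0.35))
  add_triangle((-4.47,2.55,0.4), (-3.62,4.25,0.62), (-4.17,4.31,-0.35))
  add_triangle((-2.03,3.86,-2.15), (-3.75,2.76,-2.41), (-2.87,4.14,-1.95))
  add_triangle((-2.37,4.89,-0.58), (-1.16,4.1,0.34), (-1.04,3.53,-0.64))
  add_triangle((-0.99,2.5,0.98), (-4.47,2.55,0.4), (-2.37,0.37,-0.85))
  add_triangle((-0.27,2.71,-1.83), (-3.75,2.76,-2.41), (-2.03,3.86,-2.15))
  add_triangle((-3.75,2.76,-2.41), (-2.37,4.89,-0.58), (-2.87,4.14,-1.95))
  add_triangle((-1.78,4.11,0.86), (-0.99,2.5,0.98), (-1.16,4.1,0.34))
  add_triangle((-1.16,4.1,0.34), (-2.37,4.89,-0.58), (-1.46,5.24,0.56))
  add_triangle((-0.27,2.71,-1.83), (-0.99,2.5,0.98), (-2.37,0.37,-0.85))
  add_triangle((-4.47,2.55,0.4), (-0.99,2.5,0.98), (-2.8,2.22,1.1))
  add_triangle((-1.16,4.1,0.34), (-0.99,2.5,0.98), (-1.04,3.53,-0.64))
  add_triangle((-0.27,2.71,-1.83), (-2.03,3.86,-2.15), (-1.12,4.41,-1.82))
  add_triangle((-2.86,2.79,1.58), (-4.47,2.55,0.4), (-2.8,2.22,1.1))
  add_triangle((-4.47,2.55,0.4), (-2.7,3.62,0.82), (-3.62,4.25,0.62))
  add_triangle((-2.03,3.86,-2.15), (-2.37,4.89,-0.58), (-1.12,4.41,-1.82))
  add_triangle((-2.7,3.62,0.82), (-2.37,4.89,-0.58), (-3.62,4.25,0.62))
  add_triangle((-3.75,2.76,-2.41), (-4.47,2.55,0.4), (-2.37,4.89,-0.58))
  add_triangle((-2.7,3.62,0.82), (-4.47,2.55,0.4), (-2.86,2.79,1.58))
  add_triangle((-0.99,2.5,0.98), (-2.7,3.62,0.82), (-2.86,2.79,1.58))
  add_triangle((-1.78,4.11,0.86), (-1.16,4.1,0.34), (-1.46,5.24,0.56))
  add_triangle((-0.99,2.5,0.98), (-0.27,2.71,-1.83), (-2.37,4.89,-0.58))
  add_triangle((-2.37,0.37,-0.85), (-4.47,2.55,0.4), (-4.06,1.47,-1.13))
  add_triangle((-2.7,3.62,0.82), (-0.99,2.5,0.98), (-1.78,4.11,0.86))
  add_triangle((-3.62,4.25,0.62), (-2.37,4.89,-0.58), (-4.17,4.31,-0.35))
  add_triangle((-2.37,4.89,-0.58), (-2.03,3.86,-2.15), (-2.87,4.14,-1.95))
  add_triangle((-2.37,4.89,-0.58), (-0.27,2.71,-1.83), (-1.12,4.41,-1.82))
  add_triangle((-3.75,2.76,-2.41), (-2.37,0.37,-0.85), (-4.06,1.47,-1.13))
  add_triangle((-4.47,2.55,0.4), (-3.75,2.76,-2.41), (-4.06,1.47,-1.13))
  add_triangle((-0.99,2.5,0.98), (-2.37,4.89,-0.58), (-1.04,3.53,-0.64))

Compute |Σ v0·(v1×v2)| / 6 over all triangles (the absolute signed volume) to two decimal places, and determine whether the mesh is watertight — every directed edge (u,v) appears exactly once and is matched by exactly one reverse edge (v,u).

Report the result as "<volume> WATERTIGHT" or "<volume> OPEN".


21.08 OPEN

Per-triangle v0·(v1×v2)/6:
  t1: -0.2212
  t2: +0.3663
  t3: +0.9815
  t4: -0.7665
  t5: +1.6031
  t6: +0.9153
  t7: +0.6010
  t8: -0.8791
  t9: +1.1226
  t10: +1.4027
  t11: +0.2256
  t12: +0.0694
  t13: -3.0126
  t14: -0.8112
  t15: -0.2020
  t16: +0.7202
  t17: +0.1189
  t18: +0.4828
  t19: +1.5713
  t20: +0.7224
  t21: +6.8705
  t22: +1.5523
  t23: +0.6947
  t24: -0.0609
  t25: +1.3581
  t26: +0.4230
  t27: +0.3583
  t28: +1.7016
  t29: +1.0016
  t30: -0.1479
  t31: +0.6319
  t32: +2.4213
  t33: -0.7379
Σ = +21.0770 → |volume| = 21.08

Directed edges: 99 total; 3 unmatched, e.g. (-2.37,4.89,-0.58)→(-1.78,4.11,0.86) → open.


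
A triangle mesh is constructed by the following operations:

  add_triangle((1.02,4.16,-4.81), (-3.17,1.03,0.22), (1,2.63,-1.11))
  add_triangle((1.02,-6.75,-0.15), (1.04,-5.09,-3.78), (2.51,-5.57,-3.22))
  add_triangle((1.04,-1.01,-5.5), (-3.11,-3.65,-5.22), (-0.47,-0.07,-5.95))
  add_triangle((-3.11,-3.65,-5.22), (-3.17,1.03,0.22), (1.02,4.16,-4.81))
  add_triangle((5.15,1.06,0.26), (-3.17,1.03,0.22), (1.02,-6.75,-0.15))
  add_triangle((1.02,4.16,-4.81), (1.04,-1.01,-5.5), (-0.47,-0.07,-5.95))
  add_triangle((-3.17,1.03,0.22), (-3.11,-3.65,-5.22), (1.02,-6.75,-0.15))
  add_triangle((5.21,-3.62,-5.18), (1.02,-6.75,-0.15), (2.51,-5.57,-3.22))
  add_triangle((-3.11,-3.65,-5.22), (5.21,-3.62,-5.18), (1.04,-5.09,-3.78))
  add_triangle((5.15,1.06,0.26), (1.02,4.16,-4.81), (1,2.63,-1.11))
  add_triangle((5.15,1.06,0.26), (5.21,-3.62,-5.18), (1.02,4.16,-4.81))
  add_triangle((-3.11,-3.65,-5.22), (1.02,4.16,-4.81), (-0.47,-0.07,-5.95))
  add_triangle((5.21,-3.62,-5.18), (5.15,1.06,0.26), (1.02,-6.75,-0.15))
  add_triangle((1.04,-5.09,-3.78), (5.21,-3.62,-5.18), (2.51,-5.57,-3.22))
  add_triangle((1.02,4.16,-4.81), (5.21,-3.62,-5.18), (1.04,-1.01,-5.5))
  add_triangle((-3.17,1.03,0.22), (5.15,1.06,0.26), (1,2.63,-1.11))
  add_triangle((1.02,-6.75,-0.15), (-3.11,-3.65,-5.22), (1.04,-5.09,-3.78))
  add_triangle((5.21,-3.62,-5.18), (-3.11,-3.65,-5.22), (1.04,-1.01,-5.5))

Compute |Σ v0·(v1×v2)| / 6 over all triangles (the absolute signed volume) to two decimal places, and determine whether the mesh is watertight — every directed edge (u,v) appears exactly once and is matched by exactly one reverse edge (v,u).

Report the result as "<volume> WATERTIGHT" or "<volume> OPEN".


Per-triangle v0·(v1×v2)/6:
  t1: +4.9295
  t2: +5.9388
  t3: +7.7759
  t4: +24.5684
  t5: +1.9794
  t6: +7.4777
  t7: +18.2387
  t8: +6.6712
  t9: +17.6667
  t10: +6.1810
  t11: +38.0346
  t12: +6.2982
  t13: +31.7048
  t14: +6.3755
  t15: +19.8280
  t16: +2.4666
  t17: +16.6707
  t18: +20.4601
Σ = +243.2657 → |volume| = 243.27

Directed edges: 54 total, each appears once with its reverse present → watertight.

243.27 WATERTIGHT


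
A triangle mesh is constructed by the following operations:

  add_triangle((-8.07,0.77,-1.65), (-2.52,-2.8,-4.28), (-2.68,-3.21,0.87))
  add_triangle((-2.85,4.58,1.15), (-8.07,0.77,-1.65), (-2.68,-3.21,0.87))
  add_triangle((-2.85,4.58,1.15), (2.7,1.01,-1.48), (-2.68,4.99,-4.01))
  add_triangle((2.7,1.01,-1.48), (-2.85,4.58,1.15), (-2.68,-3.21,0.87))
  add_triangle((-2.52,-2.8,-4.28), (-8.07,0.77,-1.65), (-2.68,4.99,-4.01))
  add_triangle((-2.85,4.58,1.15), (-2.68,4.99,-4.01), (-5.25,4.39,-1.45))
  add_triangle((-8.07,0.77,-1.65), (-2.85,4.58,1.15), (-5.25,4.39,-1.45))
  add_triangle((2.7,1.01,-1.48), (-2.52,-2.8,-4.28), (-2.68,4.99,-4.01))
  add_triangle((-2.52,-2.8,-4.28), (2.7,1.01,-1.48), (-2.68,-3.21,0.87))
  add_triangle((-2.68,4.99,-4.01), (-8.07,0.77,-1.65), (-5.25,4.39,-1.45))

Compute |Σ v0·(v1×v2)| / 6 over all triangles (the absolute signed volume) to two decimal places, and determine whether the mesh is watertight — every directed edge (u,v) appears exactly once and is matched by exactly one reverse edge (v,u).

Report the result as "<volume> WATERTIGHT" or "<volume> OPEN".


151.52 WATERTIGHT

Per-triangle v0·(v1×v2)/6:
  t1: +23.3476
  t2: +16.2930
  t3: +12.8093
  t4: -1.9315
  t5: +38.1302
  t6: +10.9450
  t7: +11.2455
  t8: +19.8459
  t9: +5.1231
  t10: +15.7113
Σ = +151.5194 → |volume| = 151.52

Directed edges: 30 total, each appears once with its reverse present → watertight.


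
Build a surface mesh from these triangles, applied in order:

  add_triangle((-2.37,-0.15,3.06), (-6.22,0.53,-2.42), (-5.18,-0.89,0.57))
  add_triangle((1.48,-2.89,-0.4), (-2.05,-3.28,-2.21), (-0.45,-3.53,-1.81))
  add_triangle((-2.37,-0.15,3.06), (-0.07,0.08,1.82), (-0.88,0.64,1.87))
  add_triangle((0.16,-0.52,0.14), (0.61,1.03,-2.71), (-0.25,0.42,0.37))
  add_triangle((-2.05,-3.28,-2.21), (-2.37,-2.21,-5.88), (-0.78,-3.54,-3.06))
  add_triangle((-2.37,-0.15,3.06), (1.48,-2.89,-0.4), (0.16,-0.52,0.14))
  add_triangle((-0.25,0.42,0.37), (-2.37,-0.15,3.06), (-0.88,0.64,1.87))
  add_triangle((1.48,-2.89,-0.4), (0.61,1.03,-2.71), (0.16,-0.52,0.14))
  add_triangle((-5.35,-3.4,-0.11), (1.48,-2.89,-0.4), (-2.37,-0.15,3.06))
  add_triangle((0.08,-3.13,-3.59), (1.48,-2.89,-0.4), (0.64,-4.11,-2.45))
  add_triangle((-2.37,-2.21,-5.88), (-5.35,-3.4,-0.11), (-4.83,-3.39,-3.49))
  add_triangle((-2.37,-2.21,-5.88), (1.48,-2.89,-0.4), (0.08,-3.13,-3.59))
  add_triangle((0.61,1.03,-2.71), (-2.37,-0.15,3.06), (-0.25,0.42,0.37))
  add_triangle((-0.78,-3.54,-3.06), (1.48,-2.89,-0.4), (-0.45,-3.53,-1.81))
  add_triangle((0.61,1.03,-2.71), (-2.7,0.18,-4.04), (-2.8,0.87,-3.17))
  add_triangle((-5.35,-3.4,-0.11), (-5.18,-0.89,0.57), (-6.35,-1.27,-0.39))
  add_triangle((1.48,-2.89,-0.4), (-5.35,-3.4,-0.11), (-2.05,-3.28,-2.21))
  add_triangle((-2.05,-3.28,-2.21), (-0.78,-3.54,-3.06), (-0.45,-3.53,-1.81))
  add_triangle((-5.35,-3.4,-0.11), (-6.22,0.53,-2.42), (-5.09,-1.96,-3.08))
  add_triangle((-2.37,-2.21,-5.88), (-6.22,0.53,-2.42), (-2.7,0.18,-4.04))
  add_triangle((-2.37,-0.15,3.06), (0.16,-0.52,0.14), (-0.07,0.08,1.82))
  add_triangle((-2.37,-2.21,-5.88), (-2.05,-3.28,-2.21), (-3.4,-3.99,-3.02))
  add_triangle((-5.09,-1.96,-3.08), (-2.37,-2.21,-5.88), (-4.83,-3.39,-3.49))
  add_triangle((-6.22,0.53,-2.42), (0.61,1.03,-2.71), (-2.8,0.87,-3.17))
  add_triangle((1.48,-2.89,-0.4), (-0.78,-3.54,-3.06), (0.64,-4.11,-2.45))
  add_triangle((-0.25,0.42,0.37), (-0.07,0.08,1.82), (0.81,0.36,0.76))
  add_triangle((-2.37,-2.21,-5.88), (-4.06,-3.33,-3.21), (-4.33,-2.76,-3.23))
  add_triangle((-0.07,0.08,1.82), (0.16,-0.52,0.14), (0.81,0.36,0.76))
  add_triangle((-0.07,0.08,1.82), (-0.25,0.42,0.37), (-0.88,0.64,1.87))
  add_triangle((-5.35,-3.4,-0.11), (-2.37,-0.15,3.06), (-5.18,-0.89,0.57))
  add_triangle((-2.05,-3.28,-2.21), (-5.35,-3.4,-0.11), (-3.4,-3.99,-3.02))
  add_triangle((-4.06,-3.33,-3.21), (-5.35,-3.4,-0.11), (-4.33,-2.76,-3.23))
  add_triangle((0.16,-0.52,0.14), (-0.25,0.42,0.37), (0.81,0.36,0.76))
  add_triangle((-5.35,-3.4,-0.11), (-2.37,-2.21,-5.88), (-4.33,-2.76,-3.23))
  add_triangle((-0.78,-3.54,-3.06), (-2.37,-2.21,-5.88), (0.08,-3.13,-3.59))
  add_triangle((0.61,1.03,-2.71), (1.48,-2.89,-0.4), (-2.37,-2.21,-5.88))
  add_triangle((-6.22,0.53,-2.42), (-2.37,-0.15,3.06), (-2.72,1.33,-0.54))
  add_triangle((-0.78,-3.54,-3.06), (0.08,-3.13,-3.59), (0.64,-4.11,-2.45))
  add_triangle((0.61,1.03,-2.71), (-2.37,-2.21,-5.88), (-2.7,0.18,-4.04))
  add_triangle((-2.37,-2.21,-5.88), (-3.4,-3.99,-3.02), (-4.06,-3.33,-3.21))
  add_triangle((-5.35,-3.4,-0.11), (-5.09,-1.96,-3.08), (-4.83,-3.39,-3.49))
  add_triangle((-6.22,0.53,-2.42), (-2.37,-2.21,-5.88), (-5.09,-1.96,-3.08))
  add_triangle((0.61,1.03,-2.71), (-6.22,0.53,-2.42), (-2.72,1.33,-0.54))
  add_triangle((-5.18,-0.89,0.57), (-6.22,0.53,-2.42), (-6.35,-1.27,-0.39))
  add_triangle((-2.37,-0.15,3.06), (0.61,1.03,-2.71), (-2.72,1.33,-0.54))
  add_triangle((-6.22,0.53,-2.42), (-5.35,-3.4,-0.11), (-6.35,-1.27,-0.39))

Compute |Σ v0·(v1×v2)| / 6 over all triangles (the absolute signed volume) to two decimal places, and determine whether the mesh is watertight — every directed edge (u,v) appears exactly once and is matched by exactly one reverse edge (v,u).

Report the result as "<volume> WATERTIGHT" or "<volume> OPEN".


Per-triangle v0·(v1×v2)/6:
  t1: +4.5528
  t2: +0.4643
  t3: +0.4508
  t4: +0.0133
  t5: +3.8033
  t6: +0.0921
  t7: +0.1133
  t8: -0.0299
  t9: +10.0976
  t10: +0.8473
  t11: +0.4617
  t12: -1.2357
  t13: +0.3494
  t14: +1.1445
  t15: +1.6053
  t16: +2.2239
  t17: +6.6456
  t18: +1.0930
  t19: +9.2878
  t20: +7.2176
  t21: +0.3737
  t22: +1.9961
  t23: +5.1466
  t24: +0.4045
  t25: +0.5361
  t26: +0.1261
  t27: +2.1107
  t28: +0.1503
  t29: +0.0591
  t30: +5.8401
  t31: +1.6651
  t32: +2.0771
  t33: -0.0475
  t34: -1.9285
  t35: +2.7852
  t36: +7.8653
  t37: +4.7227
  t38: +1.3072
  t39: +4.9848
  t40: +3.1969
  t41: +4.7043
  t42: +9.5534
  t43: +3.9368
  t44: +1.9824
  t45: +0.4461
  t46: +4.6151
Σ = +117.8079 → |volume| = 117.81

Directed edges: 138 total; 6 unmatched, e.g. (-2.7,0.18,-4.04)→(-2.8,0.87,-3.17) → open.

117.81 OPEN


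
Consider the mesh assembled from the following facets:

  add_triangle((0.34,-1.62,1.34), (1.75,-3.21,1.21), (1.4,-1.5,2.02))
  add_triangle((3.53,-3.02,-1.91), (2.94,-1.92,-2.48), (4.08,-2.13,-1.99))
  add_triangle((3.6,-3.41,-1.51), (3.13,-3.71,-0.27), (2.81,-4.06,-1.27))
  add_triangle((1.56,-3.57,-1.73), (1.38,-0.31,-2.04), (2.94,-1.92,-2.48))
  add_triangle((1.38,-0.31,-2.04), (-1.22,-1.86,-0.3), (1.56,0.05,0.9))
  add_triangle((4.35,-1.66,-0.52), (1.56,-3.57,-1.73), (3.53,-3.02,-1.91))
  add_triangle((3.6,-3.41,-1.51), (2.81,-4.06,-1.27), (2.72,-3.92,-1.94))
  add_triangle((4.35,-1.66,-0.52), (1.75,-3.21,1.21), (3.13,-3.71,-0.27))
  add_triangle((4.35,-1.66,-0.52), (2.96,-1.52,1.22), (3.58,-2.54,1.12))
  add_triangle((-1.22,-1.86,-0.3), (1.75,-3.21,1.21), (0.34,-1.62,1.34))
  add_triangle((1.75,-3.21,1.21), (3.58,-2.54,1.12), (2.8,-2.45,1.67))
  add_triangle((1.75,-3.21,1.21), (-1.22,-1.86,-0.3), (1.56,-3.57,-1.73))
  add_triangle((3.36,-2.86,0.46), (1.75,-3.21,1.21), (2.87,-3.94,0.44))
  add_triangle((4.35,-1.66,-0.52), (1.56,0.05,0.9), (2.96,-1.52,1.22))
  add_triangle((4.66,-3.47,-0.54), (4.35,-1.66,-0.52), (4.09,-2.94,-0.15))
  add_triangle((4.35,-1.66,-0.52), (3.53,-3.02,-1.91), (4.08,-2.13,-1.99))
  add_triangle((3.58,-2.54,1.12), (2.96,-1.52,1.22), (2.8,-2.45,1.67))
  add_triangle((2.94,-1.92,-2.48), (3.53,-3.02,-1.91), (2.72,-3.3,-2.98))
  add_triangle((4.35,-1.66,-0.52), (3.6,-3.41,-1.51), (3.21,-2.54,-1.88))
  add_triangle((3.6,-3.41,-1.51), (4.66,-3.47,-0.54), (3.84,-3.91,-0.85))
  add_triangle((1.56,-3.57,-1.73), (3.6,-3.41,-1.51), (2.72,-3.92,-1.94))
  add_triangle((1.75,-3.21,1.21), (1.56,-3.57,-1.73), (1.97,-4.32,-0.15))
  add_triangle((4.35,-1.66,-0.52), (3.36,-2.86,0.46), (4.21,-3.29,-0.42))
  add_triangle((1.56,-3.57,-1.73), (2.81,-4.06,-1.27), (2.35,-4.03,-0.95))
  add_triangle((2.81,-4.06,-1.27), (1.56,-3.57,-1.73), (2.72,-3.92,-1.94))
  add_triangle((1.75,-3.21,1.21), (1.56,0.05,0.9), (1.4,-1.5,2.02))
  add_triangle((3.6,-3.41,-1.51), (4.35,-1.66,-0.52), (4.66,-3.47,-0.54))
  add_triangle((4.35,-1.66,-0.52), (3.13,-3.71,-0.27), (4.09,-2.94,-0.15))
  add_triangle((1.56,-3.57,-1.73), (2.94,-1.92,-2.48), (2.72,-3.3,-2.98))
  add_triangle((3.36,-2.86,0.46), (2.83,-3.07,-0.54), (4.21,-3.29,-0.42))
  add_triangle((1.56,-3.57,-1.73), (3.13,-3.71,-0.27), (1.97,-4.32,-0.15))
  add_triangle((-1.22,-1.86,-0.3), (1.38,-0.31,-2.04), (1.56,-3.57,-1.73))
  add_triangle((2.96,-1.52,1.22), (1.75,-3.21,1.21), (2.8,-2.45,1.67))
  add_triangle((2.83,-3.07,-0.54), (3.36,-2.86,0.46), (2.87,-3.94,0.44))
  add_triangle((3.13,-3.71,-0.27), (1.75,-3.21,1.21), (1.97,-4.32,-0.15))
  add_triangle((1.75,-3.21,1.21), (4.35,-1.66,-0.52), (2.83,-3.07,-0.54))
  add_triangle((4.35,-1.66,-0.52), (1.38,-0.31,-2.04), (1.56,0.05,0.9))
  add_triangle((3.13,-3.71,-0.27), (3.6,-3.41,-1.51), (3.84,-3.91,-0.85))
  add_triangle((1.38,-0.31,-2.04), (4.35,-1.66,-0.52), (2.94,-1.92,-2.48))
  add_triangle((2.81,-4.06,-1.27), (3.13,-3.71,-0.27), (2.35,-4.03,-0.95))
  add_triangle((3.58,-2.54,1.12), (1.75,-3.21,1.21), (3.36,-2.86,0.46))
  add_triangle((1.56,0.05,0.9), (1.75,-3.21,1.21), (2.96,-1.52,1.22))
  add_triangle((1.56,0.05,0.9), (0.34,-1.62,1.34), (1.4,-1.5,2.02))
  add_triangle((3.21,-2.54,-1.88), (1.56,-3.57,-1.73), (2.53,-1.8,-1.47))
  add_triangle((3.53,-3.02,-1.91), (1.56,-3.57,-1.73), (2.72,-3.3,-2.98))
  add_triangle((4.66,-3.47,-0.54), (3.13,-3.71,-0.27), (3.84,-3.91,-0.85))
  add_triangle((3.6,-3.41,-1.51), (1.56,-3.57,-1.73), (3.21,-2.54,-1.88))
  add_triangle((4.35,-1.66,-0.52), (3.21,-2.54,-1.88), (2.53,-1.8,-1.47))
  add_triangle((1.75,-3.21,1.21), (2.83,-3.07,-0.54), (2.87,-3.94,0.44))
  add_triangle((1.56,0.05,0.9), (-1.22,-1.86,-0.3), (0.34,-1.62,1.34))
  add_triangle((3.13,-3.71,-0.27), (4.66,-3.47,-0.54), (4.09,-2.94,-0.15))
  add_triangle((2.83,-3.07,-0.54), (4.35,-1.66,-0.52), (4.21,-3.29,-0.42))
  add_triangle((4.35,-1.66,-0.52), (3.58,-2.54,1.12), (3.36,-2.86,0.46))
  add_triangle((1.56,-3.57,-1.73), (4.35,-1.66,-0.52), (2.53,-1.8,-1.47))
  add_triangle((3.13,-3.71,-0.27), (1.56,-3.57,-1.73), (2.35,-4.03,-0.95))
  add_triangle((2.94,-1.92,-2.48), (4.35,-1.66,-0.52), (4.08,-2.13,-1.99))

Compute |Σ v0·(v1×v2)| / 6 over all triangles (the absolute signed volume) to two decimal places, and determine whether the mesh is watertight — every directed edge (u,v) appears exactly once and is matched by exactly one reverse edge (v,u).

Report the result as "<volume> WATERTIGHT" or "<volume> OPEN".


32.59 WATERTIGHT

Per-triangle v0·(v1×v2)/6:
  t1: +0.6499
  t2: +0.7880
  t3: +0.9158
  t4: +1.2149
  t5: -1.3799
  t6: +1.3371
  t7: +0.5968
  t8: +2.3963
  t9: +0.9012
  t10: +1.1626
  t11: +0.7494
  t12: +3.4692
  t13: +0.7682
  t14: +1.0439
  t15: +0.3986
  t16: +1.2039
  t17: +0.3561
  t18: +1.0372
  t19: +1.1795
  t20: +0.6623
  t21: -0.1361
  t22: -0.2662
  t23: +0.9564
  t24: +0.3737
  t25: +0.4428
  t26: +0.9490
  t27: +1.3494
  t28: -0.5140
  t29: -0.5479
  t30: +0.5213
  t31: +1.6699
  t32: +1.8404
  t33: -0.3443
  t34: +0.7950
  t35: +1.3974
  t36: -2.4193
  t37: +1.0479
  t38: +0.1695
  t39: +1.4192
  t40: +0.3829
  t41: +0.8825
  t42: +0.4983
  t43: -0.0546
  t44: +0.0735
  t45: +1.4765
  t46: +0.5095
  t47: +0.9929
  t48: +0.2079
  t49: +0.0090
  t50: -0.3703
  t51: +0.3546
  t52: +0.3663
  t53: +1.0374
  t54: -1.5841
  t55: -0.3649
  t56: +0.0151
Σ = +32.5875 → |volume| = 32.59

Directed edges: 168 total, each appears once with its reverse present → watertight.


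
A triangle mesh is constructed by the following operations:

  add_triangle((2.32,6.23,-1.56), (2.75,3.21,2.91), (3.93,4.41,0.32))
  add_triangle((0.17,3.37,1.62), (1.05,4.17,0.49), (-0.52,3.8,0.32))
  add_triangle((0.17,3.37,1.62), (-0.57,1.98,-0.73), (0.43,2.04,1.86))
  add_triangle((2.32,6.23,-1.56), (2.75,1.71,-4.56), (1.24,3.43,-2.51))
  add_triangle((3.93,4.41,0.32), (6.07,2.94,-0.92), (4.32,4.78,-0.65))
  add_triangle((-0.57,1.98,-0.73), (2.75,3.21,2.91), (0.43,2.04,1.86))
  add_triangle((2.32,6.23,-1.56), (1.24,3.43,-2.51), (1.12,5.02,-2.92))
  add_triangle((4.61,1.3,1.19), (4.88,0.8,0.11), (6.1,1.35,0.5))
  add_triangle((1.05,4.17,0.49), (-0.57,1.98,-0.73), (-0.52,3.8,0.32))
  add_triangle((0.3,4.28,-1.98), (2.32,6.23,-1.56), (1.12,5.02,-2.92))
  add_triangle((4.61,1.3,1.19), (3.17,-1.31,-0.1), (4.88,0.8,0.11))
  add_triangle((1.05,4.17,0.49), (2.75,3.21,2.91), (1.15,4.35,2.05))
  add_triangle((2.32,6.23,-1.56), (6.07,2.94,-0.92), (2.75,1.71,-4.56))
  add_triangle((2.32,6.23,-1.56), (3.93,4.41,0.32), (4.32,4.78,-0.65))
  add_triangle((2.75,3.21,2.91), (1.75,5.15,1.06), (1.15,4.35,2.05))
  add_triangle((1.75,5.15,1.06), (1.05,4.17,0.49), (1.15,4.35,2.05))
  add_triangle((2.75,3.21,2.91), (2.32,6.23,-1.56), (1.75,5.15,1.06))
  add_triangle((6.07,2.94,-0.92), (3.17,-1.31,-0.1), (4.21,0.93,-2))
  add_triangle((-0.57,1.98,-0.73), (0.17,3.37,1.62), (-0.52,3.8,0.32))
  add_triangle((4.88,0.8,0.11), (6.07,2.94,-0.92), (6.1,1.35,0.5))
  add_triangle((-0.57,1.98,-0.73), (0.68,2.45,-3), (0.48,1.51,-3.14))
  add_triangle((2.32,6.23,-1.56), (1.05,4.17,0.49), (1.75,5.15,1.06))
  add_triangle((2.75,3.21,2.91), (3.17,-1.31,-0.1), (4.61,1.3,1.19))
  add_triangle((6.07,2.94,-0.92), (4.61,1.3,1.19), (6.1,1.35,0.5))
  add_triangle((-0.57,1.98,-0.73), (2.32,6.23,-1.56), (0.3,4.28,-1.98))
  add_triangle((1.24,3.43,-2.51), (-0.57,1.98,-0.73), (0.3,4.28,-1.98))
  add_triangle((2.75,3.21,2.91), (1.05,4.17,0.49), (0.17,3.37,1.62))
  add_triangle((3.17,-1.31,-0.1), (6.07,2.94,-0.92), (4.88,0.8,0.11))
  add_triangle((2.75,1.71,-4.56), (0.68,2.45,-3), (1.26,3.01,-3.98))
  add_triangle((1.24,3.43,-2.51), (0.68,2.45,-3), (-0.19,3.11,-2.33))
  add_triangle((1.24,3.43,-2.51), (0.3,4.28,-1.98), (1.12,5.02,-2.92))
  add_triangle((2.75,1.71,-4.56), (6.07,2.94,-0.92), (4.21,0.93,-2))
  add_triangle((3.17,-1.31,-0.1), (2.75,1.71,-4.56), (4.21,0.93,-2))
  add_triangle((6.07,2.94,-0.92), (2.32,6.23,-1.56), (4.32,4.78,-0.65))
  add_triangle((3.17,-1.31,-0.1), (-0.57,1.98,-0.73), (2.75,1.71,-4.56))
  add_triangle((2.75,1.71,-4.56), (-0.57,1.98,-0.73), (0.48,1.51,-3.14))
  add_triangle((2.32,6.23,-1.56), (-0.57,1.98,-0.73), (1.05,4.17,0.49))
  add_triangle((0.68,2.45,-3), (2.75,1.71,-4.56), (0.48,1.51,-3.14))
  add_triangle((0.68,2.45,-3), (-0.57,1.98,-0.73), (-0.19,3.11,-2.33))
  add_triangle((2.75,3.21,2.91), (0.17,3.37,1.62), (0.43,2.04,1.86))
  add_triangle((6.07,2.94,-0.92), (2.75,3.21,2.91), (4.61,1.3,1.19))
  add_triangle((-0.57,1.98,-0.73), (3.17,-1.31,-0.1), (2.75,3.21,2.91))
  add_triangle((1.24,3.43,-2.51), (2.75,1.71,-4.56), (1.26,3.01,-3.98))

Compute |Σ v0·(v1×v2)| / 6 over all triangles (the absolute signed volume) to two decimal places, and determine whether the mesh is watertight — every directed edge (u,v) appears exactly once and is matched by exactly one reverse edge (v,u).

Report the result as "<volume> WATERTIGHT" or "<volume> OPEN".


79.50 OPEN

Per-triangle v0·(v1×v2)/6:
  t1: +6.5228
  t2: +1.3160
  t3: +0.0219
  t4: +3.7830
  t5: +2.4776
  t6: -1.7929
  t7: +1.2204
  t8: +0.1487
  t9: +0.8941
  t10: +1.5273
  t11: +1.5403
  t12: -1.9804
  t13: +20.9411
  t14: +2.4571
  t15: +2.2780
  t16: +0.4675
  t17: +4.4398
  t18: +4.3473
  t19: -0.1054
  t20: +0.8743
  t21: +0.5481
  t22: +0.9595
  t23: +2.0079
  t24: +1.7215
  t25: +0.9183
  t26: +0.3342
  t27: +2.8463
  t28: +1.8439
  t29: +0.1541
  t30: +0.9006
  t31: +0.0797
  t32: +5.1697
  t33: +3.5017
  t34: +3.3101
  t35: -2.9979
  t36: -1.5779
  t37: +2.2049
  t38: +1.1382
  t39: -0.0530
  t40: +1.0271
  t41: +6.7281
  t42: -4.4796
  t43: +1.8410
Σ = +79.5049 → |volume| = 79.50

Directed edges: 129 total; 9 unmatched, e.g. (2.75,3.21,2.91)→(3.93,4.41,0.32) → open.


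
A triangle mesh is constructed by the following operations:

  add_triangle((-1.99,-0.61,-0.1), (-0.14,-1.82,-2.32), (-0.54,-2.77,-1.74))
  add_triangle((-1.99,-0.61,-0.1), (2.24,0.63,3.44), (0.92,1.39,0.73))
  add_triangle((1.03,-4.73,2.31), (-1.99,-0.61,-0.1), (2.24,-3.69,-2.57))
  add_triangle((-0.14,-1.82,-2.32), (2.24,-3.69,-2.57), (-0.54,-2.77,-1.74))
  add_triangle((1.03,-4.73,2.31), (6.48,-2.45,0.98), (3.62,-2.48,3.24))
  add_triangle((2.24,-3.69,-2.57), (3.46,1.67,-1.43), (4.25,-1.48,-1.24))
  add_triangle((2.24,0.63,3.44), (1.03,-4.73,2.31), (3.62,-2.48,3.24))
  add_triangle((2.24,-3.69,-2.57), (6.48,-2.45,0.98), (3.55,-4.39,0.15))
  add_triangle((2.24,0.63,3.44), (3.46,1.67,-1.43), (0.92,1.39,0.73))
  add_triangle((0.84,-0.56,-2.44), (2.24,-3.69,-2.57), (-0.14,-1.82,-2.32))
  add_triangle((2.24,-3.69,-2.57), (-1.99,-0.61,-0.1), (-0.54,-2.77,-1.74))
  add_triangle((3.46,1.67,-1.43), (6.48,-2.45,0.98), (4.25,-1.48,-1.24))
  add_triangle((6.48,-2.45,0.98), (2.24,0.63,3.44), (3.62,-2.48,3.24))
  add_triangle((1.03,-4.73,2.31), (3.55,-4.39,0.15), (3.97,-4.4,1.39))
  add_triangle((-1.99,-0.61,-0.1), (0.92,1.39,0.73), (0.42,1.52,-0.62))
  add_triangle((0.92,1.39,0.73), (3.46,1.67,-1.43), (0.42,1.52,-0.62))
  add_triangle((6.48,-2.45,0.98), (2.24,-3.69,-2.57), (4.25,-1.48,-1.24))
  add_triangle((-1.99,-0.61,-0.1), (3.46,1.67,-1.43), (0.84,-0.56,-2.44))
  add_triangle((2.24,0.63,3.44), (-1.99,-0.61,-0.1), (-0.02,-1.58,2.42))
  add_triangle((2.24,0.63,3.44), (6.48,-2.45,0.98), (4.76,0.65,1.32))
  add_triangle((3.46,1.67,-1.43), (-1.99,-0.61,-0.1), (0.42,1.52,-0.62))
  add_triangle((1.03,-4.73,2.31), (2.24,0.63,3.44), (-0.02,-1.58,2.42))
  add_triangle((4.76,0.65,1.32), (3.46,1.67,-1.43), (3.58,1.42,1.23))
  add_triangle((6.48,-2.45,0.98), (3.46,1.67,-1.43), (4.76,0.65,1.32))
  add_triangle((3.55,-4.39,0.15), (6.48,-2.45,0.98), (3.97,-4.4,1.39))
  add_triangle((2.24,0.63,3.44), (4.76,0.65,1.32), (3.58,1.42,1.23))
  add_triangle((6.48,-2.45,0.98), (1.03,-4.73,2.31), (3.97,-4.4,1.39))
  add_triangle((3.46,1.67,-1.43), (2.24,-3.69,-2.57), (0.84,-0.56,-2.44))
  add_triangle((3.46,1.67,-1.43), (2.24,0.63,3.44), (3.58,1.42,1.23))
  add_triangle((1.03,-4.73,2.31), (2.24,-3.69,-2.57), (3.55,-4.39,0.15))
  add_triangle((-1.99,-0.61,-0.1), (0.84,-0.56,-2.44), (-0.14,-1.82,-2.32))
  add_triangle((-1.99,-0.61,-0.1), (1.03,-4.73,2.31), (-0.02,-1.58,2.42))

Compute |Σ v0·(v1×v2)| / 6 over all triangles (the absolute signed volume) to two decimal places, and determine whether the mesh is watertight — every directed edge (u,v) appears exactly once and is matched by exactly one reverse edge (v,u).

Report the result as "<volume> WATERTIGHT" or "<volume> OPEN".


Per-triangle v0·(v1×v2)/6:
  t1: +0.9884
  t2: +1.2356
  t3: +7.7673
  t4: +1.5827
  t5: +10.0365
  t6: +4.7694
  t7: +5.2974
  t8: +8.3866
  t9: +2.6704
  t10: +1.8930
  t11: +0.1691
  t12: +5.7881
  t13: +8.0170
  t14: +3.1825
  t15: +0.5511
  t16: +1.0869
  t17: +6.1796
  t18: +0.9366
  t19: +1.6914
  t20: +7.2476
  t21: +0.6105
  t22: +4.1647
  t23: +1.9905
  t24: +7.0980
  t25: +3.8104
  t26: +2.0213
  t27: +3.0432
  t28: +4.8428
  t29: +0.0703
  t30: +6.6828
  t31: +0.8359
  t32: +2.8727
Σ = +117.5202 → |volume| = 117.52

Directed edges: 96 total, each appears once with its reverse present → watertight.

117.52 WATERTIGHT


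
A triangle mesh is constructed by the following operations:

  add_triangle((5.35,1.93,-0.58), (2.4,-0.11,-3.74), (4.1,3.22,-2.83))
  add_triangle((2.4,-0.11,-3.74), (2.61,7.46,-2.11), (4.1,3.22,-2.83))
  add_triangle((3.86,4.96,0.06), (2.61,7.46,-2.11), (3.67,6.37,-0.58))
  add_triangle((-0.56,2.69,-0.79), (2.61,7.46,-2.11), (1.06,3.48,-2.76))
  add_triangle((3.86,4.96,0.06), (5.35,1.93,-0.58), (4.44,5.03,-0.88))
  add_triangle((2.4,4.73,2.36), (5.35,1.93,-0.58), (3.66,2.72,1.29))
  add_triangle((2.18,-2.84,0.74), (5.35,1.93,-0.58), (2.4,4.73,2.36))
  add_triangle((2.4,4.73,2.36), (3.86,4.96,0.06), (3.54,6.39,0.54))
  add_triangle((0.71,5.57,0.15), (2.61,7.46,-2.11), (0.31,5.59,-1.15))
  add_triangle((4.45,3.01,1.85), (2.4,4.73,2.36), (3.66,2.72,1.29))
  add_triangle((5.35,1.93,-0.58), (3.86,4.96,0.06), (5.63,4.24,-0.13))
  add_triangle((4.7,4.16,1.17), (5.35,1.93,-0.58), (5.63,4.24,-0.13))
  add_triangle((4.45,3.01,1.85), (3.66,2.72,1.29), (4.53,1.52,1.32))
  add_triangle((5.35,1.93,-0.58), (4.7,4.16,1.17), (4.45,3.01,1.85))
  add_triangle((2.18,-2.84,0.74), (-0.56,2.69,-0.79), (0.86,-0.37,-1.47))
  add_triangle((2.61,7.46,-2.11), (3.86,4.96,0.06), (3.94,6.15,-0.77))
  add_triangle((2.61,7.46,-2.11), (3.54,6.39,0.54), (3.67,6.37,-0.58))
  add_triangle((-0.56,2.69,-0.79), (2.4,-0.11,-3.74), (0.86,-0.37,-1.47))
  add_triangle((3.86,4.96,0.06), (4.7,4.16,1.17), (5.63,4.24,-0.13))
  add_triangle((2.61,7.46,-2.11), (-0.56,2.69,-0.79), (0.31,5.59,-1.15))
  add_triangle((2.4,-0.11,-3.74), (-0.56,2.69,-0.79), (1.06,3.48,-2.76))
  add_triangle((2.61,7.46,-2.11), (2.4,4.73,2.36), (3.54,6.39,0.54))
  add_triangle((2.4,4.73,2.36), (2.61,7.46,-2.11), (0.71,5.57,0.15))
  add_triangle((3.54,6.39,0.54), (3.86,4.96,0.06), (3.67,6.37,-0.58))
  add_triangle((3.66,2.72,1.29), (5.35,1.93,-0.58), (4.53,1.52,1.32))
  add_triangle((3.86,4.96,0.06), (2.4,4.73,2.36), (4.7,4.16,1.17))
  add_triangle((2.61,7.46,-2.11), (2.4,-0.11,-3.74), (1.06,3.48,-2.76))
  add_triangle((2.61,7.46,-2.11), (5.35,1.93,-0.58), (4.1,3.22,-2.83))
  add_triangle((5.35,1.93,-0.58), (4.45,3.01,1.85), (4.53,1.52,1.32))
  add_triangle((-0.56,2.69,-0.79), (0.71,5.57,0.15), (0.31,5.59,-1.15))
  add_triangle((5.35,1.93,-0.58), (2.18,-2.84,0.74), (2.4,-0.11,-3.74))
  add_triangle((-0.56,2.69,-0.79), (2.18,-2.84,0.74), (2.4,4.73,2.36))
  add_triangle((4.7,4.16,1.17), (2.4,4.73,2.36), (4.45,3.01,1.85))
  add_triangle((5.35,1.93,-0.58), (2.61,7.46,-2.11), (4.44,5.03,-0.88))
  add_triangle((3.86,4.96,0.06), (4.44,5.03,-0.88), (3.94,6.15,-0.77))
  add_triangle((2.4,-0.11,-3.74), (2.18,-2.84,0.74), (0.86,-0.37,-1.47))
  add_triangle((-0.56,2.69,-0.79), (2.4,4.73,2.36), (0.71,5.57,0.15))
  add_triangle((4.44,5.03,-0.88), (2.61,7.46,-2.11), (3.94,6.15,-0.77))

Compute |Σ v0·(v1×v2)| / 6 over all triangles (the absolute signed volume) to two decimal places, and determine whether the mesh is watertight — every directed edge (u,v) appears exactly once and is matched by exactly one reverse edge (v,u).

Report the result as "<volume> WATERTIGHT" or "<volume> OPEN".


101.82 WATERTIGHT

Per-triangle v0·(v1×v2)/6:
  t1: +7.4774
  t2: +8.1228
  t3: +0.6057
  t4: +3.3085
  t5: +2.7308
  t6: -2.5419
  t7: +11.8366
  t8: +2.2377
  t9: +2.8667
  t10: -0.7804
  t11: +0.5856
  t12: +2.2526
  t13: -0.3673
  t14: +3.0219
  t15: -1.0915
  t16: +0.6917
  t17: +2.2254
  t18: +0.3582
  t19: +2.3761
  t20: +0.8642
  t21: +1.1657
  t22: +3.8223
  t23: +7.2939
  t24: +1.2707
  t25: -2.4321
  t26: +3.9699
  t27: +6.1223
  t28: +11.0291
  t29: +2.5059
  t30: +0.7678
  t31: +12.1017
  t32: -2.8132
  t33: +2.7973
  t34: +3.2680
  t35: +1.0249
  t36: +0.6894
  t37: +0.4325
  t38: +2.0240
Σ = +101.8208 → |volume| = 101.82

Directed edges: 114 total, each appears once with its reverse present → watertight.
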